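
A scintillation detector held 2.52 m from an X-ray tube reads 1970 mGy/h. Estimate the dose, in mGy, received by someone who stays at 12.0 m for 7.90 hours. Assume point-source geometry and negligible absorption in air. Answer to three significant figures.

By the inverse-square law, rate at 12.0 m:
(2.52/12.0)² = 0.04410, so 1970 × 0.04410 = 86.88 mGy/h.
Dose = rate × time = 86.88 mGy/h × 7.900 h = 686.4 mGy.

686 mGy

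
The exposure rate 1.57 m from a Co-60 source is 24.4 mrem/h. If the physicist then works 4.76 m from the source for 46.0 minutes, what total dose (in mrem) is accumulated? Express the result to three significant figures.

Applying the 1/r² law, rate at 4.76 m:
24.4 × (1.57/4.76)² = 24.4 × 0.1088 = 2.655 mrem/h.
Dose = rate × time = 2.655 mrem/h × 0.7667 h = 2.036 mrem.

2.04 mrem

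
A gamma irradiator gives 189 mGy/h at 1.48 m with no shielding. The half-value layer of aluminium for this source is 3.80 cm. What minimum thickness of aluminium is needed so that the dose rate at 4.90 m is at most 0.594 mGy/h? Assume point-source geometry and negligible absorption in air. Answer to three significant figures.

At 4.90 m, distance alone gives (1.48/4.90)² = 0.09123, so 189 × 0.09123 = 17.24 mGy/h.
Further attenuation needed: 17.24/0.594 = 29.02.
n = log₂(29.02) = 4.859 half-value layers.
Thickness = 4.859 × 3.80 cm = 18.46 cm.

18.5 cm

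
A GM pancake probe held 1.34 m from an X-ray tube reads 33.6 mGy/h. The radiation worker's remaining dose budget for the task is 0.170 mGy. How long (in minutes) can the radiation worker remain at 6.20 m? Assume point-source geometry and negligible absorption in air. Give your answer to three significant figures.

6.50 min

Using I₁d₁² = I₂d₂², rate at 6.20 m:
33.6 × (1.34/6.20)² = 33.6 × 0.04671 = 1.569 mGy/h.
Stay time = 0.170 mGy ÷ 1.569 mGy/h = 0.1083 h = 6.498 min.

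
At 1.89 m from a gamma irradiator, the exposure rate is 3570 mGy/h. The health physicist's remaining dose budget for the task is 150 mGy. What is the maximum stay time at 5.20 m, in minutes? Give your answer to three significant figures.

By the inverse-square law, rate at 5.20 m:
(1.89/5.20)² = 0.1321, so 3570 × 0.1321 = 471.6 mGy/h.
Stay time = 150 mGy ÷ 471.6 mGy/h = 0.3181 h = 19.09 min.

19.1 min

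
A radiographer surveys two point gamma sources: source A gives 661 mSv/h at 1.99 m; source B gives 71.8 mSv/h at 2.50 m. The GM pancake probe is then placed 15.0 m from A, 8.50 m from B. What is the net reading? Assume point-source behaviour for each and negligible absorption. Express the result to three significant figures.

Each source contributes Iᵢ·(dᵢ/rᵢ)²; contributions add.
A: 661 × (1.99/15.0)² = 11.63 mSv/h
B: 71.8 × (2.50/8.50)² = 6.211 mSv/h
Total = 11.63 + 6.211 = 17.84 mSv/h.

17.8 mSv/h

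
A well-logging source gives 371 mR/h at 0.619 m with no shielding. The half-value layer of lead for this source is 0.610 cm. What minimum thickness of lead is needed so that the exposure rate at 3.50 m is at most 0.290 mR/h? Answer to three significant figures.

3.25 cm

At 3.50 m, distance alone gives (0.619/3.50)² = 0.03128, so 371 × 0.03128 = 11.60 mR/h.
Further attenuation needed: 11.60/0.290 = 40.00.
n = log₂(40.00) = 5.322 half-value layers.
Thickness = 5.322 × 0.610 cm = 3.246 cm.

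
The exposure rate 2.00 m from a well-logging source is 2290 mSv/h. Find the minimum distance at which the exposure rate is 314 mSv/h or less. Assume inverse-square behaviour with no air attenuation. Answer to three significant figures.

By the inverse-square law, d₂ = d₁·√(I₁/I₂).
I₁/I₂ = 2290/314 = 7.293, so d₂ = 2.00 × √7.293 = 5.401 m.

5.40 m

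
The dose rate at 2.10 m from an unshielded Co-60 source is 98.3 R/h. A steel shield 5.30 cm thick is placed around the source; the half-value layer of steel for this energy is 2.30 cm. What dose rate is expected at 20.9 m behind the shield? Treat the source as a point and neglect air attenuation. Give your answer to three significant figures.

0.201 R/h

Distance alone: 98.3 × (2.10/20.9)² = 98.3 × 0.01010 = 0.9928 R/h.
Shield: 5.30/2.30 = 2.304 half-value layers → attenuation 2^(−2.304) = 0.2025.
Combined: 0.9928 × 0.2025 = 0.2010 R/h.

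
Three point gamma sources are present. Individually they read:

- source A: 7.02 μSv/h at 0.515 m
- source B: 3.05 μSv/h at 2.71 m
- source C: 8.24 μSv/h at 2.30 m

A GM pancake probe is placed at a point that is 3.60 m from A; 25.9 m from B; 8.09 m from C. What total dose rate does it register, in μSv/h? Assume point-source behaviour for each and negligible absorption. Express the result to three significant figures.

Each source contributes Iᵢ·(dᵢ/rᵢ)²; contributions add.
A: 7.02 × (0.515/3.60)² = 0.1437 μSv/h
B: 3.05 × (2.71/25.9)² = 0.03339 μSv/h
C: 8.24 × (2.30/8.09)² = 0.6660 μSv/h
Total = 0.1437 + 0.03339 + 0.6660 = 0.8431 μSv/h.

0.843 μSv/h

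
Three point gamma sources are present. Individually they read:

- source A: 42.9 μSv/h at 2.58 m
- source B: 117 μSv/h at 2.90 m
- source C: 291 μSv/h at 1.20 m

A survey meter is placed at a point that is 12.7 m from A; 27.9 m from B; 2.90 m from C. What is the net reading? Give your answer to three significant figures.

By superposition, sum each source's inverse-square contribution:
A: 42.9 × (2.58/12.7)² = 1.770 μSv/h
B: 117 × (2.90/27.9)² = 1.264 μSv/h
C: 291 × (1.20/2.90)² = 49.83 μSv/h
Total = 1.770 + 1.264 + 49.83 = 52.86 μSv/h.

52.9 μSv/h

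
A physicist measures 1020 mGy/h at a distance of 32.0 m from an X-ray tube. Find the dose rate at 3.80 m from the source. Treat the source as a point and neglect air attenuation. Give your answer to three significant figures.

72300 mGy/h

Using I₁d₁² = I₂d₂², the rate at 3.80 m is
(32.0/3.80)² = 70.91, so 1020 × 70.91 = 72330 mGy/h.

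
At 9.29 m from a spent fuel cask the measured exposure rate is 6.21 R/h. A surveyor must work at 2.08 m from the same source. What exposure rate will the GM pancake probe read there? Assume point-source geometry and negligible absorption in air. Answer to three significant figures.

By the inverse-square law, scaling from 9.29 m to 2.08 m:
(9.29/2.08)² = 19.95, so 6.21 × 19.95 = 123.9 R/h.

124 R/h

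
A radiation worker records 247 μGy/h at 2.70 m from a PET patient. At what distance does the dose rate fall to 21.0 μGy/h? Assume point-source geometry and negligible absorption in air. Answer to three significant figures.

9.26 m

Using I₁d₁² = I₂d₂², d₂ = d₁·√(I₁/I₂).
I₁/I₂ = 247/21.0 = 11.76, so d₂ = 2.70 × √11.76 = 9.259 m.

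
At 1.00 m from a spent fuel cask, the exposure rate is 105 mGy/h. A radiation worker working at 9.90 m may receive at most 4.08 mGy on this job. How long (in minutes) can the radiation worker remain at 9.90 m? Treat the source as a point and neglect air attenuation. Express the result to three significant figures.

229 min

By the inverse-square law, rate at 9.90 m:
(1.00/9.90)² = 0.01020, so 105 × 0.01020 = 1.071 mGy/h.
Stay time = 4.08 mGy ÷ 1.071 mGy/h = 3.810 h = 228.6 min.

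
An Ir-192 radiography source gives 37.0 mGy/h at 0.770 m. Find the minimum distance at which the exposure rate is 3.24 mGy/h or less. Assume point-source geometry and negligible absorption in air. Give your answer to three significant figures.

2.60 m

Using I₁d₁² = I₂d₂², d₂ = d₁·√(I₁/I₂).
I₁/I₂ = 37.0/3.24 = 11.42, so d₂ = 0.770 × √11.42 = 2.602 m.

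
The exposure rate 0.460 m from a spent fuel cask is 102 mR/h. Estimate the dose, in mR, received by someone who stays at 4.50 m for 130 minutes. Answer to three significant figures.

Applying the 1/r² law, rate at 4.50 m:
(0.460/4.50)² = 0.01045, so 102 × 0.01045 = 1.066 mR/h.
Dose = rate × time = 1.066 mR/h × 2.167 h = 2.310 mR.

2.31 mR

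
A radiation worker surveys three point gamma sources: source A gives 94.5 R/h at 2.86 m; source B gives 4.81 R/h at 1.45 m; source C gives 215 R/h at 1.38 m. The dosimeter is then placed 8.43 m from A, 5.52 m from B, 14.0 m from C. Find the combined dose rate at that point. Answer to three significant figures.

Each source contributes Iᵢ·(dᵢ/rᵢ)²; contributions add.
A: 94.5 × (2.86/8.43)² = 10.88 R/h
B: 4.81 × (1.45/5.52)² = 0.3319 R/h
C: 215 × (1.38/14.0)² = 2.089 R/h
Total = 10.88 + 0.3319 + 2.089 = 13.30 R/h.

13.3 R/h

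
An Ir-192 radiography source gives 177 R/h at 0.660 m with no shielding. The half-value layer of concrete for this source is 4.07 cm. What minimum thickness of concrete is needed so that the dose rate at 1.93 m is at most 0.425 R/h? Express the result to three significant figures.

22.8 cm

At 1.93 m, distance alone gives (0.660/1.93)² = 0.1169, so 177 × 0.1169 = 20.69 R/h.
Further attenuation needed: 20.69/0.425 = 48.68.
n = log₂(48.68) = 5.605 half-value layers.
Thickness = 5.605 × 4.07 cm = 22.81 cm.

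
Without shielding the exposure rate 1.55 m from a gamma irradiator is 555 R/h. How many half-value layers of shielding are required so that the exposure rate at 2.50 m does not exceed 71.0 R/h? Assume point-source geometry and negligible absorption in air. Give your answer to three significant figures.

1.59 half-value layers

At 2.50 m, distance alone gives (1.55/2.50)² = 0.3844, so 555 × 0.3844 = 213.3 R/h.
Further attenuation needed: 213.3/71.0 = 3.004.
n = log₂(3.004) = 1.587 half-value layers.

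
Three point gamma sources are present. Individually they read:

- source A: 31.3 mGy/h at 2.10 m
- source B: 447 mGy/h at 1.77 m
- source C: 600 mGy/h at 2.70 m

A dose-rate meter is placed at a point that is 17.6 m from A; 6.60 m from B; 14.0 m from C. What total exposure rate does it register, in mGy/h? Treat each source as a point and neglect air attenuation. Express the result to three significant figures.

54.9 mGy/h

By superposition, sum each source's inverse-square contribution:
A: 31.3 × (2.10/17.6)² = 0.4456 mGy/h
B: 447 × (1.77/6.60)² = 32.15 mGy/h
C: 600 × (2.70/14.0)² = 22.32 mGy/h
Total = 0.4456 + 32.15 + 22.32 = 54.92 mGy/h.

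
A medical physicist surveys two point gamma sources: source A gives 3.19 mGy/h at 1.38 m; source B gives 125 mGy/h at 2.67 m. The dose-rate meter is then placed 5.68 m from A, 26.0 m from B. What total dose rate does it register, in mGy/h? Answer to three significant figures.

1.51 mGy/h

By superposition, sum each source's inverse-square contribution:
A: 3.19 × (1.38/5.68)² = 0.1883 mGy/h
B: 125 × (2.67/26.0)² = 1.318 mGy/h
Total = 0.1883 + 1.318 = 1.506 mGy/h.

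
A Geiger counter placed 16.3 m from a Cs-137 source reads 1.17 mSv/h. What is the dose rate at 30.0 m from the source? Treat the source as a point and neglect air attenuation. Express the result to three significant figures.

By the inverse-square law, scaling from 16.3 m to 30.0 m:
1.17 × (16.3/30.0)² = 1.17 × 0.2952 = 0.3454 mSv/h.

0.345 mSv/h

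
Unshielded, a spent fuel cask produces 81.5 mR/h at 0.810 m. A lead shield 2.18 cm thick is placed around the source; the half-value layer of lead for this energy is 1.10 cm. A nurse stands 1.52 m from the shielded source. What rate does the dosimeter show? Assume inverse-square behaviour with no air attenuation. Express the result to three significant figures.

5.86 mR/h

Distance alone: (0.810/1.52)² = 0.2840, so 81.5 × 0.2840 = 23.15 mR/h.
Shield: 2.18/1.10 = 1.982 half-value layers → attenuation 2^(−1.982) = 0.2531.
Combined: 23.15 × 0.2531 = 5.859 mR/h.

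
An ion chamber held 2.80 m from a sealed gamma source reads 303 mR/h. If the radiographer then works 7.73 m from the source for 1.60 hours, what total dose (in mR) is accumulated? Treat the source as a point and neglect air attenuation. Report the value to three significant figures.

63.6 mR

Intensity scales as (d₁/d₂)², so rate at 7.73 m:
303 × (2.80/7.73)² = 303 × 0.1312 = 39.75 mR/h.
Dose = rate × time = 39.75 mR/h × 1.600 h = 63.60 mR.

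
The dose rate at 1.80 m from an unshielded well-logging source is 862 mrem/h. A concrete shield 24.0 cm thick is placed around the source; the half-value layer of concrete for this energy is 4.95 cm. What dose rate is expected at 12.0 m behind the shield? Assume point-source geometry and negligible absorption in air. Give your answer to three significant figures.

Distance alone: (1.80/12.0)² = 0.02250, so 862 × 0.02250 = 19.39 mrem/h.
Shield: 24.0/4.95 = 4.848 half-value layers → attenuation 2^(−4.848) = 0.03472.
Combined: 19.39 × 0.03472 = 0.6732 mrem/h.

0.673 mrem/h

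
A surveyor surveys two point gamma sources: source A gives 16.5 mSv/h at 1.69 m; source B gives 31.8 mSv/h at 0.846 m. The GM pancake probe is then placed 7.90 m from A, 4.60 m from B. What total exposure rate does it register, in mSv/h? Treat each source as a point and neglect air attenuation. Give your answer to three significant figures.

1.83 mSv/h

Each source contributes Iᵢ·(dᵢ/rᵢ)²; contributions add.
A: 16.5 × (1.69/7.90)² = 0.7551 mSv/h
B: 31.8 × (0.846/4.60)² = 1.076 mSv/h
Total = 0.7551 + 1.076 = 1.831 mSv/h.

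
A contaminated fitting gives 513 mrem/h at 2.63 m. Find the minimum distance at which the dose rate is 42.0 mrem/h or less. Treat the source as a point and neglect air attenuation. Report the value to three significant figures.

9.19 m

Intensity scales as (d₁/d₂)², so d₂ = d₁·√(I₁/I₂).
I₁/I₂ = 513/42.0 = 12.21, so d₂ = 2.63 × √12.21 = 9.190 m.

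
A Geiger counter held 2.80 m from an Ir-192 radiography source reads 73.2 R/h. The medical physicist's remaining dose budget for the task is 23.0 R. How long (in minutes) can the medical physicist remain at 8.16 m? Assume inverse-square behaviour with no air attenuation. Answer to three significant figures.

Applying the 1/r² law, rate at 8.16 m:
73.2 × (2.80/8.16)² = 73.2 × 0.1177 = 8.616 R/h.
Stay time = 23.0 R ÷ 8.616 R/h = 2.669 h = 160.1 min.

160 min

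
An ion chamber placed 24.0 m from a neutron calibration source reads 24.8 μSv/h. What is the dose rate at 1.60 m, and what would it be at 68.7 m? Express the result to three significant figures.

By the inverse-square law,
At 1.60 m: (24.0/1.60)² = 225.0, so 24.8 × 225.0 = 5580 μSv/h
At 68.7 m: (1.60/68.7)² = 0.0005424, so 5580 × 0.0005424 = 3.027 μSv/h.

5580 μSv/h; 3.03 μSv/h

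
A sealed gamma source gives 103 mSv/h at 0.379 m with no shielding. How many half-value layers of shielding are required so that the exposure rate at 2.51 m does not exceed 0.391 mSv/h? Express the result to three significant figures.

At 2.51 m, distance alone gives (0.379/2.51)² = 0.02280, so 103 × 0.02280 = 2.348 mSv/h.
Further attenuation needed: 2.348/0.391 = 6.005.
n = log₂(6.005) = 2.586 half-value layers.

2.59 half-value layers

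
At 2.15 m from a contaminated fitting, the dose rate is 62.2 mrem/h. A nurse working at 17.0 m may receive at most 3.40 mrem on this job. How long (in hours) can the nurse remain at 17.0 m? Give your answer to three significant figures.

3.42 h

Since intensity falls as 1/r², rate at 17.0 m:
62.2 × (2.15/17.0)² = 62.2 × 0.01599 = 0.9946 mrem/h.
Stay time = 3.40 mrem ÷ 0.9946 mrem/h = 3.418 h.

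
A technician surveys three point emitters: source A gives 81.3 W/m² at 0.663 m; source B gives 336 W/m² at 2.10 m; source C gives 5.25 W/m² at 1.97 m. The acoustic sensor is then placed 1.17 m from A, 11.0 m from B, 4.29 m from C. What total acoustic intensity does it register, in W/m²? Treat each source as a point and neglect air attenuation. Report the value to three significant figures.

By superposition, sum each source's inverse-square contribution:
A: 81.3 × (0.663/1.17)² = 26.11 W/m²
B: 336 × (2.10/11.0)² = 12.25 W/m²
C: 5.25 × (1.97/4.29)² = 1.107 W/m²
Total = 26.11 + 12.25 + 1.107 = 39.47 W/m².

39.5 W/m²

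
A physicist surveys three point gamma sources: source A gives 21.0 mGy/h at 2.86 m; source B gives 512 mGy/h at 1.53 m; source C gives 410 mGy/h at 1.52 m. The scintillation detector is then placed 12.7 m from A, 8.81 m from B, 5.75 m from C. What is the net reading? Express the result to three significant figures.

Each source contributes Iᵢ·(dᵢ/rᵢ)²; contributions add.
A: 21.0 × (2.86/12.7)² = 1.065 mGy/h
B: 512 × (1.53/8.81)² = 15.44 mGy/h
C: 410 × (1.52/5.75)² = 28.65 mGy/h
Total = 1.065 + 15.44 + 28.65 = 45.16 mGy/h.

45.2 mGy/h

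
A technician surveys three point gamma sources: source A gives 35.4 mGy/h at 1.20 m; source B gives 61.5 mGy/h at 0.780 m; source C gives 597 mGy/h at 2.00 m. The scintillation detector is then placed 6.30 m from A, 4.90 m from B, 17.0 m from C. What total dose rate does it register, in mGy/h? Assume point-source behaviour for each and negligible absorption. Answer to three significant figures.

11.1 mGy/h

By superposition, sum each source's inverse-square contribution:
A: 35.4 × (1.20/6.30)² = 1.284 mGy/h
B: 61.5 × (0.780/4.90)² = 1.558 mGy/h
C: 597 × (2.00/17.0)² = 8.263 mGy/h
Total = 1.284 + 1.558 + 8.263 = 11.11 mGy/h.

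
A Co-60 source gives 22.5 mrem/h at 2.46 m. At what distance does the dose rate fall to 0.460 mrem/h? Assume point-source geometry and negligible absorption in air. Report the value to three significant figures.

Using I₁d₁² = I₂d₂², d₂ = d₁·√(I₁/I₂).
I₁/I₂ = 22.5/0.460 = 48.91, so d₂ = 2.46 × √48.91 = 17.20 m.

17.2 m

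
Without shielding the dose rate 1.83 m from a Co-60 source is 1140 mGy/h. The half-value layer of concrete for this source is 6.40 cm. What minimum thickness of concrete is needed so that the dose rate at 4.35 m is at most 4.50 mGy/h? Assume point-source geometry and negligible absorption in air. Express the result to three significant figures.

At 4.35 m, distance alone gives 1140 × (1.83/4.35)² = 1140 × 0.1770 = 201.8 mGy/h.
Further attenuation needed: 201.8/4.50 = 44.84.
n = log₂(44.84) = 5.487 half-value layers.
Thickness = 5.487 × 6.40 cm = 35.12 cm.

35.1 cm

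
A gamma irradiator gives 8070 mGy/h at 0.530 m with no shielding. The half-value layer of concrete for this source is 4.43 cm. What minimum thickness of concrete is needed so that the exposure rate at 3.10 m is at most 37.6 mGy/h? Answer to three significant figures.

11.7 cm

At 3.10 m, distance alone gives 8070 × (0.530/3.10)² = 8070 × 0.02923 = 235.9 mGy/h.
Further attenuation needed: 235.9/37.6 = 6.274.
n = log₂(6.274) = 2.649 half-value layers.
Thickness = 2.649 × 4.43 cm = 11.74 cm.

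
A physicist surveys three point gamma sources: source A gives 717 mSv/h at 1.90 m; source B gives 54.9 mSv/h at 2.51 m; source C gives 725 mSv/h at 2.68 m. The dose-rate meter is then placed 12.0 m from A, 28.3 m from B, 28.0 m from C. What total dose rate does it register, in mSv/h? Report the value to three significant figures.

By superposition, sum each source's inverse-square contribution:
A: 717 × (1.90/12.0)² = 17.97 mSv/h
B: 54.9 × (2.51/28.3)² = 0.4319 mSv/h
C: 725 × (2.68/28.0)² = 6.642 mSv/h
Total = 17.97 + 0.4319 + 6.642 = 25.04 mSv/h.

25.0 mSv/h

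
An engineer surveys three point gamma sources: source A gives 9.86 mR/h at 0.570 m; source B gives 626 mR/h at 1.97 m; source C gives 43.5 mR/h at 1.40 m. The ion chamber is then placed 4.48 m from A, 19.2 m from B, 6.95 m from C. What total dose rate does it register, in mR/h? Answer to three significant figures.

8.52 mR/h

Each source contributes Iᵢ·(dᵢ/rᵢ)²; contributions add.
A: 9.86 × (0.570/4.48)² = 0.1596 mR/h
B: 626 × (1.97/19.2)² = 6.590 mR/h
C: 43.5 × (1.40/6.95)² = 1.765 mR/h
Total = 0.1596 + 6.590 + 1.765 = 8.515 mR/h.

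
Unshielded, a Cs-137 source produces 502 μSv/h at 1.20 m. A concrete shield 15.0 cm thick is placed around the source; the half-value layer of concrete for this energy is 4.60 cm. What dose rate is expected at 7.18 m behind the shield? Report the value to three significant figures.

Distance alone: 502 × (1.20/7.18)² = 502 × 0.02793 = 14.02 μSv/h.
Shield: 15.0/4.60 = 3.261 half-value layers → attenuation 2^(−3.261) = 0.1043.
Combined: 14.02 × 0.1043 = 1.462 μSv/h.

1.46 μSv/h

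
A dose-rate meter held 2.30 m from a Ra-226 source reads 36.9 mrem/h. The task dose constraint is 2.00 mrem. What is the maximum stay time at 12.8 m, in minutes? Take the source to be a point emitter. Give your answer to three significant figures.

By the inverse-square law, rate at 12.8 m:
36.9 × (2.30/12.8)² = 36.9 × 0.03229 = 1.192 mrem/h.
Stay time = 2.00 mrem ÷ 1.192 mrem/h = 1.678 h = 100.7 min.

101 min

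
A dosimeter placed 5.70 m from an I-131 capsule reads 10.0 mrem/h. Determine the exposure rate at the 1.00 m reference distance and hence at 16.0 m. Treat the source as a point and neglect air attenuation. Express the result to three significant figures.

By the inverse-square law,
At 1.00 m: (5.70/1.00)² = 32.49, so 10.0 × 32.49 = 324.9 mrem/h
At 16.0 m: (1.00/16.0)² = 0.003906, so 324.9 × 0.003906 = 1.269 mrem/h.

325 mrem/h; 1.27 mrem/h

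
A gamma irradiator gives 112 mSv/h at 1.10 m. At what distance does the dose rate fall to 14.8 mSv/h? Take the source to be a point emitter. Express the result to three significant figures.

Intensity scales as (d₁/d₂)², so d₂ = d₁·√(I₁/I₂).
I₁/I₂ = 112/14.8 = 7.568, so d₂ = 1.10 × √7.568 = 3.026 m.

3.03 m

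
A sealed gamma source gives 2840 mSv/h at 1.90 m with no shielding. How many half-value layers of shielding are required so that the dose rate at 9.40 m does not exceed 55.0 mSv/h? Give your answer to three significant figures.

1.08 half-value layers

At 9.40 m, distance alone gives 2840 × (1.90/9.40)² = 2840 × 0.04086 = 116.0 mSv/h.
Further attenuation needed: 116.0/55.0 = 2.109.
n = log₂(2.109) = 1.077 half-value layers.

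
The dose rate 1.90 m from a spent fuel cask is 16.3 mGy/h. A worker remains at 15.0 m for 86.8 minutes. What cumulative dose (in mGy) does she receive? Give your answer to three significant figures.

Intensity scales as (d₁/d₂)², so rate at 15.0 m:
16.3 × (1.90/15.0)² = 16.3 × 0.01604 = 0.2615 mGy/h.
Dose = rate × time = 0.2615 mGy/h × 1.447 h = 0.3784 mGy.

0.378 mGy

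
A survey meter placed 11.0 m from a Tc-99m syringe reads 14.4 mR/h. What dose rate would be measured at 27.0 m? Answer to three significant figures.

Using I₁d₁² = I₂d₂², scaling from 11.0 m to 27.0 m:
(11.0/27.0)² = 0.1660, so 14.4 × 0.1660 = 2.390 mR/h.

2.39 mR/h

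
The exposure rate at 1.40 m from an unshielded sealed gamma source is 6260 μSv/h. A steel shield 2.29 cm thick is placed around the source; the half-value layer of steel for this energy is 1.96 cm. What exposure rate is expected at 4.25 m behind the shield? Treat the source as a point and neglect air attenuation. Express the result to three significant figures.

302 μSv/h

Distance alone: (1.40/4.25)² = 0.1085, so 6260 × 0.1085 = 679.2 μSv/h.
Shield: 2.29/1.96 = 1.168 half-value layers → attenuation 2^(−1.168) = 0.4450.
Combined: 679.2 × 0.4450 = 302.2 μSv/h.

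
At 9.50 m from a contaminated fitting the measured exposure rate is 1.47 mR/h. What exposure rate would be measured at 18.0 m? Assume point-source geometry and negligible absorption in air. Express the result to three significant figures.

Applying the 1/r² law, scaling from 9.50 m to 18.0 m:
1.47 × (9.50/18.0)² = 1.47 × 0.2785 = 0.4094 mR/h.

0.409 mR/h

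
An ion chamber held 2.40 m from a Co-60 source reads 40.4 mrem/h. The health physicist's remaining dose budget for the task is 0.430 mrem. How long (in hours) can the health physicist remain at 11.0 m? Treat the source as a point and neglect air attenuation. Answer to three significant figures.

0.224 h

Applying the 1/r² law, rate at 11.0 m:
(2.40/11.0)² = 0.04760, so 40.4 × 0.04760 = 1.923 mrem/h.
Stay time = 0.430 mrem ÷ 1.923 mrem/h = 0.2236 h.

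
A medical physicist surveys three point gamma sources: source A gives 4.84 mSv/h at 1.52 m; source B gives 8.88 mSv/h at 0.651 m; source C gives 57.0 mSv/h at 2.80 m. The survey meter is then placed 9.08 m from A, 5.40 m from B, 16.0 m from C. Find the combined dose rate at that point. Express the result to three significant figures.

Each source contributes Iᵢ·(dᵢ/rᵢ)²; contributions add.
A: 4.84 × (1.52/9.08)² = 0.1356 mSv/h
B: 8.88 × (0.651/5.40)² = 0.1291 mSv/h
C: 57.0 × (2.80/16.0)² = 1.746 mSv/h
Total = 0.1356 + 0.1291 + 1.746 = 2.011 mSv/h.

2.01 mSv/h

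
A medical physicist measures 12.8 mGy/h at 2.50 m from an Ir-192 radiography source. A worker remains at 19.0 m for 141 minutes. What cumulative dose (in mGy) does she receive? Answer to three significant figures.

0.521 mGy

Using I₁d₁² = I₂d₂², rate at 19.0 m:
(2.50/19.0)² = 0.01731, so 12.8 × 0.01731 = 0.2216 mGy/h.
Dose = rate × time = 0.2216 mGy/h × 2.350 h = 0.5208 mGy.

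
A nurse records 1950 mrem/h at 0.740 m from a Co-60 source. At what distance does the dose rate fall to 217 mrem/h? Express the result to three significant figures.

By the inverse-square law, d₂ = d₁·√(I₁/I₂).
I₁/I₂ = 1950/217 = 8.986, so d₂ = 0.740 × √8.986 = 2.218 m.

2.22 m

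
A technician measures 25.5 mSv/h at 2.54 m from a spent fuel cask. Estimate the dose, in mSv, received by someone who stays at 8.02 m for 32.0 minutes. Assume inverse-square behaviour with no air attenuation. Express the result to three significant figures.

1.36 mSv

Intensity scales as (d₁/d₂)², so rate at 8.02 m:
(2.54/8.02)² = 0.1003, so 25.5 × 0.1003 = 2.558 mSv/h.
Dose = rate × time = 2.558 mSv/h × 0.5333 h = 1.364 mSv.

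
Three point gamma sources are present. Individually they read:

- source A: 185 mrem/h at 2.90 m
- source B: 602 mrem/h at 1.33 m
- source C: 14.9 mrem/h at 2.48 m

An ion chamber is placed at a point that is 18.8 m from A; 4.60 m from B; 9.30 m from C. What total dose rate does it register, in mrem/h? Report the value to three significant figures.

55.8 mrem/h

By superposition, sum each source's inverse-square contribution:
A: 185 × (2.90/18.8)² = 4.402 mrem/h
B: 602 × (1.33/4.60)² = 50.33 mrem/h
C: 14.9 × (2.48/9.30)² = 1.060 mrem/h
Total = 4.402 + 50.33 + 1.060 = 55.79 mrem/h.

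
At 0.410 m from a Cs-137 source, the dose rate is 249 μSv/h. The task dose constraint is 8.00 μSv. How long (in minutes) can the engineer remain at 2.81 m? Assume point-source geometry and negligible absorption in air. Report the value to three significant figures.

Applying the 1/r² law, rate at 2.81 m:
(0.410/2.81)² = 0.02129, so 249 × 0.02129 = 5.301 μSv/h.
Stay time = 8.00 μSv ÷ 5.301 μSv/h = 1.509 h = 90.54 min.

90.5 min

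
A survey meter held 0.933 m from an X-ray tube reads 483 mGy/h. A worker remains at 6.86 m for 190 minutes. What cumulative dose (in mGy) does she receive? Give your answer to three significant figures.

28.3 mGy

By the inverse-square law, rate at 6.86 m:
(0.933/6.86)² = 0.01850, so 483 × 0.01850 = 8.935 mGy/h.
Dose = rate × time = 8.935 mGy/h × 3.167 h = 28.30 mGy.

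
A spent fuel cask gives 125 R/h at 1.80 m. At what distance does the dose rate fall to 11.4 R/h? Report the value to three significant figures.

5.96 m

Applying the 1/r² law, d₂ = d₁·√(I₁/I₂).
I₁/I₂ = 125/11.4 = 10.96, so d₂ = 1.80 × √10.96 = 5.959 m.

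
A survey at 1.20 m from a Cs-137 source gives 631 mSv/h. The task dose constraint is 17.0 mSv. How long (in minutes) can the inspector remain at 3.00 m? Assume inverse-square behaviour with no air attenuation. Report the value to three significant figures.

Since intensity falls as 1/r², rate at 3.00 m:
631 × (1.20/3.00)² = 631 × 0.1600 = 101.0 mSv/h.
Stay time = 17.0 mSv ÷ 101.0 mSv/h = 0.1683 h = 10.10 min.

10.1 min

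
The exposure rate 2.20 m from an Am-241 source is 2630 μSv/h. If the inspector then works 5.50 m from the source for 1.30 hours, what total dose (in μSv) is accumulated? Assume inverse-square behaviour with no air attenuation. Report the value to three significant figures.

547 μSv

Using I₁d₁² = I₂d₂², rate at 5.50 m:
2630 × (2.20/5.50)² = 2630 × 0.1600 = 420.8 μSv/h.
Dose = rate × time = 420.8 μSv/h × 1.300 h = 547.0 μSv.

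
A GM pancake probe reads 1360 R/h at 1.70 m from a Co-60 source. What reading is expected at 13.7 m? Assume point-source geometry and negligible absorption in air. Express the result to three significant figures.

By the inverse-square law, the rate at 13.7 m is
1360 × (1.70/13.7)² = 1360 × 0.01540 = 20.94 R/h.

20.9 R/h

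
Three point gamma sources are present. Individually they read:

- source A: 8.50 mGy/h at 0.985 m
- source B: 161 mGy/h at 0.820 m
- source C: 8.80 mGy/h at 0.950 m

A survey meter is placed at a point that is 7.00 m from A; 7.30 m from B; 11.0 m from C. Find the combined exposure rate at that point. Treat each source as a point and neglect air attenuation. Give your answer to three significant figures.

2.27 mGy/h

By superposition, sum each source's inverse-square contribution:
A: 8.50 × (0.985/7.00)² = 0.1683 mGy/h
B: 161 × (0.820/7.30)² = 2.031 mGy/h
C: 8.80 × (0.950/11.0)² = 0.06564 mGy/h
Total = 0.1683 + 2.031 + 0.06564 = 2.265 mGy/h.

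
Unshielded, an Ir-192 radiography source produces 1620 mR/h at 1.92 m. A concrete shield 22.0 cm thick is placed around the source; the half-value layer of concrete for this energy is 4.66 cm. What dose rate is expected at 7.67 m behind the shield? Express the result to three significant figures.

Distance alone: 1620 × (1.92/7.67)² = 1620 × 0.06266 = 101.5 mR/h.
Shield: 22.0/4.66 = 4.721 half-value layers → attenuation 2^(−4.721) = 0.03792.
Combined: 101.5 × 0.03792 = 3.849 mR/h.

3.85 mR/h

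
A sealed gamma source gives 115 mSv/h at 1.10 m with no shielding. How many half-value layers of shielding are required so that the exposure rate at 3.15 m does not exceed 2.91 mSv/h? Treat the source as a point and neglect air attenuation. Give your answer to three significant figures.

2.27 half-value layers

At 3.15 m, distance alone gives (1.10/3.15)² = 0.1219, so 115 × 0.1219 = 14.02 mSv/h.
Further attenuation needed: 14.02/2.91 = 4.818.
n = log₂(4.818) = 2.268 half-value layers.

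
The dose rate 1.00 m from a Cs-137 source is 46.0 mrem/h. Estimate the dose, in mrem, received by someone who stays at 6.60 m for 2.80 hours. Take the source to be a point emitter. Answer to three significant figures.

By the inverse-square law, rate at 6.60 m:
46.0 × (1.00/6.60)² = 46.0 × 0.02296 = 1.056 mrem/h.
Dose = rate × time = 1.056 mrem/h × 2.800 h = 2.957 mrem.

2.96 mrem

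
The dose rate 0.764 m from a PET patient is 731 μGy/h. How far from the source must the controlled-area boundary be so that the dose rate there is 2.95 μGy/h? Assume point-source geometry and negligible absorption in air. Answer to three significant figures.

12.0 m

Applying the 1/r² law, d₂ = d₁·√(I₁/I₂).
I₁/I₂ = 731/2.95 = 247.8, so d₂ = 0.764 × √247.8 = 12.03 m.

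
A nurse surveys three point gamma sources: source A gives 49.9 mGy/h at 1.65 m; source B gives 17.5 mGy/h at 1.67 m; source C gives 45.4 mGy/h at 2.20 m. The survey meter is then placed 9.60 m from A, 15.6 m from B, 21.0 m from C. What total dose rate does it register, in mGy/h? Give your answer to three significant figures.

2.17 mGy/h

By superposition, sum each source's inverse-square contribution:
A: 49.9 × (1.65/9.60)² = 1.474 mGy/h
B: 17.5 × (1.67/15.6)² = 0.2005 mGy/h
C: 45.4 × (2.20/21.0)² = 0.4983 mGy/h
Total = 1.474 + 0.2005 + 0.4983 = 2.173 mGy/h.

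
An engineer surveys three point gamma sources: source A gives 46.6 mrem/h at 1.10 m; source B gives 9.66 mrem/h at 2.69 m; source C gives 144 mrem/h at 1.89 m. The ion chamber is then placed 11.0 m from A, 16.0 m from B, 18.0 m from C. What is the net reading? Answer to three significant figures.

2.33 mrem/h

Each source contributes Iᵢ·(dᵢ/rᵢ)²; contributions add.
A: 46.6 × (1.10/11.0)² = 0.4660 mrem/h
B: 9.66 × (2.69/16.0)² = 0.2730 mrem/h
C: 144 × (1.89/18.0)² = 1.588 mrem/h
Total = 0.4660 + 0.2730 + 1.588 = 2.327 mrem/h.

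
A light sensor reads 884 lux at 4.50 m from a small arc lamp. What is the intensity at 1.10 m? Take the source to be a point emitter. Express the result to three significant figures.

14800 lux

Intensity scales as (d₁/d₂)², so the rate at 1.10 m is
884 × (4.50/1.10)² = 884 × 16.74 = 14800 lux.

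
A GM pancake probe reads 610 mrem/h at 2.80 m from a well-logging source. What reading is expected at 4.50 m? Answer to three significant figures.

By the inverse-square law, the rate at 4.50 m is
(2.80/4.50)² = 0.3872, so 610 × 0.3872 = 236.2 mrem/h.

236 mrem/h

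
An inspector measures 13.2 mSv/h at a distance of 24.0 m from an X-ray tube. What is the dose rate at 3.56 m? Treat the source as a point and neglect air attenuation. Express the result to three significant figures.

Since intensity falls as 1/r², the rate at 3.56 m is
(24.0/3.56)² = 45.45, so 13.2 × 45.45 = 599.9 mSv/h.

600 mSv/h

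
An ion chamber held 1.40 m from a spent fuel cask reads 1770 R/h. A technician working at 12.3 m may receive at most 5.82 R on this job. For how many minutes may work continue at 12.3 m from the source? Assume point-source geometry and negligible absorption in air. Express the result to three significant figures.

Intensity scales as (d₁/d₂)², so rate at 12.3 m:
1770 × (1.40/12.3)² = 1770 × 0.01296 = 22.94 R/h.
Stay time = 5.82 R ÷ 22.94 R/h = 0.2537 h = 15.22 min.

15.2 min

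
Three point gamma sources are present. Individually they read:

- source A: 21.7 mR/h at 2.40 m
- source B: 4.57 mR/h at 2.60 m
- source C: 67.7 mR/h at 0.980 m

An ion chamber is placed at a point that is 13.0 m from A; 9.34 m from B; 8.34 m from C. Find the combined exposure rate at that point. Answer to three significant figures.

Each source contributes Iᵢ·(dᵢ/rᵢ)²; contributions add.
A: 21.7 × (2.40/13.0)² = 0.7396 mR/h
B: 4.57 × (2.60/9.34)² = 0.3541 mR/h
C: 67.7 × (0.980/8.34)² = 0.9348 mR/h
Total = 0.7396 + 0.3541 + 0.9348 = 2.029 mR/h.

2.03 mR/h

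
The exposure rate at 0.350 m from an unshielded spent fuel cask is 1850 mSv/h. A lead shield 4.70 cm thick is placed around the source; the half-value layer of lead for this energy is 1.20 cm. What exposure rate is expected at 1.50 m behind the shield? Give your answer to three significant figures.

6.67 mSv/h

Distance alone: (0.350/1.50)² = 0.05444, so 1850 × 0.05444 = 100.7 mSv/h.
Shield: 4.70/1.20 = 3.917 half-value layers → attenuation 2^(−3.917) = 0.06620.
Combined: 100.7 × 0.06620 = 6.666 mSv/h.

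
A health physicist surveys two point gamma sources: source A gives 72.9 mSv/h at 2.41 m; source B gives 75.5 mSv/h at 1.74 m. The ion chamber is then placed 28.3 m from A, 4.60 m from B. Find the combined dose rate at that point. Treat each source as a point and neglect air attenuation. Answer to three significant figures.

Each source contributes Iᵢ·(dᵢ/rᵢ)²; contributions add.
A: 72.9 × (2.41/28.3)² = 0.5287 mSv/h
B: 75.5 × (1.74/4.60)² = 10.80 mSv/h
Total = 0.5287 + 10.80 = 11.33 mSv/h.

11.3 mSv/h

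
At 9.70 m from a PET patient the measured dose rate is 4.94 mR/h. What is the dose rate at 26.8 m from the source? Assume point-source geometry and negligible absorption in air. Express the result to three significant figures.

0.647 mR/h

Applying the 1/r² law, scaling from 9.70 m to 26.8 m:
4.94 × (9.70/26.8)² = 4.94 × 0.1310 = 0.6471 mR/h.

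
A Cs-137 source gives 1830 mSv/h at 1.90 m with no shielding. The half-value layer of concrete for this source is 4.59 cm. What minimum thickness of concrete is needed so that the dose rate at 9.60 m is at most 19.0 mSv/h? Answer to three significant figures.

8.79 cm

At 9.60 m, distance alone gives (1.90/9.60)² = 0.03917, so 1830 × 0.03917 = 71.68 mSv/h.
Further attenuation needed: 71.68/19.0 = 3.773.
n = log₂(3.773) = 1.916 half-value layers.
Thickness = 1.916 × 4.59 cm = 8.794 cm.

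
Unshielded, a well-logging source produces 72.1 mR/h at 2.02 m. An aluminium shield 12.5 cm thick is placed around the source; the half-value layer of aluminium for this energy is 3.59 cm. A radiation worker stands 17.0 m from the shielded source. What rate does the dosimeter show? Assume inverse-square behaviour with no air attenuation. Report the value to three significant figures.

Distance alone: (2.02/17.0)² = 0.01412, so 72.1 × 0.01412 = 1.018 mR/h.
Shield: 12.5/3.59 = 3.482 half-value layers → attenuation 2^(−3.482) = 0.08950.
Combined: 1.018 × 0.08950 = 0.09111 mR/h.

0.0911 mR/h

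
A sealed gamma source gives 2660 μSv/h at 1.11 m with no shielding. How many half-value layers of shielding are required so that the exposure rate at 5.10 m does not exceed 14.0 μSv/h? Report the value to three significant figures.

3.17 half-value layers

At 5.10 m, distance alone gives (1.11/5.10)² = 0.04737, so 2660 × 0.04737 = 126.0 μSv/h.
Further attenuation needed: 126.0/14.0 = 9.000.
n = log₂(9.000) = 3.170 half-value layers.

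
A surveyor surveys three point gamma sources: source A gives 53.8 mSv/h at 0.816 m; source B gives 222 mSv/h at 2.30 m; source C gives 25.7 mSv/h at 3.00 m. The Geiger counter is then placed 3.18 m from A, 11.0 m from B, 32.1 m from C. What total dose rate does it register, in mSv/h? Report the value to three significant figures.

13.5 mSv/h

By superposition, sum each source's inverse-square contribution:
A: 53.8 × (0.816/3.18)² = 3.542 mSv/h
B: 222 × (2.30/11.0)² = 9.706 mSv/h
C: 25.7 × (3.00/32.1)² = 0.2245 mSv/h
Total = 3.542 + 9.706 + 0.2245 = 13.47 mSv/h.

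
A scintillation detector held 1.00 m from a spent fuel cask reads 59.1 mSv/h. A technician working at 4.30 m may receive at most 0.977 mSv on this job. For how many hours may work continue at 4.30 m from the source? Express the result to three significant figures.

Intensity scales as (d₁/d₂)², so rate at 4.30 m:
(1.00/4.30)² = 0.05408, so 59.1 × 0.05408 = 3.196 mSv/h.
Stay time = 0.977 mSv ÷ 3.196 mSv/h = 0.3057 h.

0.306 h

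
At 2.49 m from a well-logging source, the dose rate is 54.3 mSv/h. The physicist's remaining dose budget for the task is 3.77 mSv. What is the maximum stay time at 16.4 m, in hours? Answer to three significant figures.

3.01 h

By the inverse-square law, rate at 16.4 m:
54.3 × (2.49/16.4)² = 54.3 × 0.02305 = 1.252 mSv/h.
Stay time = 3.77 mSv ÷ 1.252 mSv/h = 3.011 h.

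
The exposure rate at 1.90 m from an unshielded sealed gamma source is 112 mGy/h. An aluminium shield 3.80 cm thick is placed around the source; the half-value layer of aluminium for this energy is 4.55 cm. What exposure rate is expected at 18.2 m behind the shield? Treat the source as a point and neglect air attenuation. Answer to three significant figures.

Distance alone: 112 × (1.90/18.2)² = 112 × 0.01090 = 1.221 mGy/h.
Shield: 3.80/4.55 = 0.8352 half-value layers → attenuation 2^(−0.8352) = 0.5605.
Combined: 1.221 × 0.5605 = 0.6844 mGy/h.

0.684 mGy/h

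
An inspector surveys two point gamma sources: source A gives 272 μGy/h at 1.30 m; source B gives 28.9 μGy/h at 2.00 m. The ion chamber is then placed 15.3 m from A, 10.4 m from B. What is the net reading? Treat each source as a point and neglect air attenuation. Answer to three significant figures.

3.03 μGy/h

Each source contributes Iᵢ·(dᵢ/rᵢ)²; contributions add.
A: 272 × (1.30/15.3)² = 1.964 μGy/h
B: 28.9 × (2.00/10.4)² = 1.069 μGy/h
Total = 1.964 + 1.069 = 3.033 μGy/h.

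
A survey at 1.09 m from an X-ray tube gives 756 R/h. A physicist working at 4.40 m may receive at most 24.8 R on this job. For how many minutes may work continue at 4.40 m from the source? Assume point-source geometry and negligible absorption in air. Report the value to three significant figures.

Intensity scales as (d₁/d₂)², so rate at 4.40 m:
(1.09/4.40)² = 0.06137, so 756 × 0.06137 = 46.40 R/h.
Stay time = 24.8 R ÷ 46.40 R/h = 0.5345 h = 32.07 min.

32.1 min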